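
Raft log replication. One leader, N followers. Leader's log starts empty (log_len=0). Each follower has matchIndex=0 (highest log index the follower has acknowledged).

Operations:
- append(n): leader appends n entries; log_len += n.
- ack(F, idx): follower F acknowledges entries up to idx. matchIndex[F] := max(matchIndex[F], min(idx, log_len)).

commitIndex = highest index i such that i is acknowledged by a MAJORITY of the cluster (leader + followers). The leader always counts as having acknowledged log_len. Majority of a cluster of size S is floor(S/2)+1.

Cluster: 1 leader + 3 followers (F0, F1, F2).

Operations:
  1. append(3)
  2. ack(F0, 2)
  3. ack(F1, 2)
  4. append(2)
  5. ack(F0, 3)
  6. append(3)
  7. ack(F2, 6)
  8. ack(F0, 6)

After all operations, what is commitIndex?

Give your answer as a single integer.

Answer: 6

Derivation:
Op 1: append 3 -> log_len=3
Op 2: F0 acks idx 2 -> match: F0=2 F1=0 F2=0; commitIndex=0
Op 3: F1 acks idx 2 -> match: F0=2 F1=2 F2=0; commitIndex=2
Op 4: append 2 -> log_len=5
Op 5: F0 acks idx 3 -> match: F0=3 F1=2 F2=0; commitIndex=2
Op 6: append 3 -> log_len=8
Op 7: F2 acks idx 6 -> match: F0=3 F1=2 F2=6; commitIndex=3
Op 8: F0 acks idx 6 -> match: F0=6 F1=2 F2=6; commitIndex=6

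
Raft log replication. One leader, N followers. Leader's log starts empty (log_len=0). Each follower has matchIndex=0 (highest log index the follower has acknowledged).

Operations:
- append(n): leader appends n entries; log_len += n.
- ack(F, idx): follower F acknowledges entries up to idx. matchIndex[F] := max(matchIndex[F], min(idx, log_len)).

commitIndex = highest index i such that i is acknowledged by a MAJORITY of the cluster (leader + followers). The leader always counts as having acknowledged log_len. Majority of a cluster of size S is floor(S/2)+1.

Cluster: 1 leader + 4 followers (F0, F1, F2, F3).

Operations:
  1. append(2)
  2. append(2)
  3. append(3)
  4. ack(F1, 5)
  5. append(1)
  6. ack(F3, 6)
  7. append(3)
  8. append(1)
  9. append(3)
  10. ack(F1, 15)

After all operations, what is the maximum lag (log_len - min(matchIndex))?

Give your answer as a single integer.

Op 1: append 2 -> log_len=2
Op 2: append 2 -> log_len=4
Op 3: append 3 -> log_len=7
Op 4: F1 acks idx 5 -> match: F0=0 F1=5 F2=0 F3=0; commitIndex=0
Op 5: append 1 -> log_len=8
Op 6: F3 acks idx 6 -> match: F0=0 F1=5 F2=0 F3=6; commitIndex=5
Op 7: append 3 -> log_len=11
Op 8: append 1 -> log_len=12
Op 9: append 3 -> log_len=15
Op 10: F1 acks idx 15 -> match: F0=0 F1=15 F2=0 F3=6; commitIndex=6

Answer: 15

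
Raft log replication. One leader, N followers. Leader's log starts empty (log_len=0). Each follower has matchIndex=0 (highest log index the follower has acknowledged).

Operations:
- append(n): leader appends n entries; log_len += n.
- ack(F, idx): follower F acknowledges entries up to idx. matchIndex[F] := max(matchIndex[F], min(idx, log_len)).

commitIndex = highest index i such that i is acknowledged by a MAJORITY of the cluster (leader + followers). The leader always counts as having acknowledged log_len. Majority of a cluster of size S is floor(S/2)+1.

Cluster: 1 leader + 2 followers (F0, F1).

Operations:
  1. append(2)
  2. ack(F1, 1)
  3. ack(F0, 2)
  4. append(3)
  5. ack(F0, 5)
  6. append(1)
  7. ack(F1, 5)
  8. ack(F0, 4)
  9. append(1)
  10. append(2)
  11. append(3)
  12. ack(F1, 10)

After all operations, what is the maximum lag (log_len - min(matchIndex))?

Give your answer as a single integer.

Op 1: append 2 -> log_len=2
Op 2: F1 acks idx 1 -> match: F0=0 F1=1; commitIndex=1
Op 3: F0 acks idx 2 -> match: F0=2 F1=1; commitIndex=2
Op 4: append 3 -> log_len=5
Op 5: F0 acks idx 5 -> match: F0=5 F1=1; commitIndex=5
Op 6: append 1 -> log_len=6
Op 7: F1 acks idx 5 -> match: F0=5 F1=5; commitIndex=5
Op 8: F0 acks idx 4 -> match: F0=5 F1=5; commitIndex=5
Op 9: append 1 -> log_len=7
Op 10: append 2 -> log_len=9
Op 11: append 3 -> log_len=12
Op 12: F1 acks idx 10 -> match: F0=5 F1=10; commitIndex=10

Answer: 7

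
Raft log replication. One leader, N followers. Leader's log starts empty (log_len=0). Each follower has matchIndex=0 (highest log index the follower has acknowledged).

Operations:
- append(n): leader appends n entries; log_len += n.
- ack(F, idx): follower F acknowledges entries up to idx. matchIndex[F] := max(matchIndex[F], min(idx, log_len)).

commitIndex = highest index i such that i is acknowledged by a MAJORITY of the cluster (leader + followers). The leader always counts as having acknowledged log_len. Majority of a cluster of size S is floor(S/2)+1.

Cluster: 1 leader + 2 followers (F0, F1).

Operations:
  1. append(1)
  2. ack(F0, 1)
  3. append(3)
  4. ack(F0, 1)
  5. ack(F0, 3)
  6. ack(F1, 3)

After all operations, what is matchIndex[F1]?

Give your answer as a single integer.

Op 1: append 1 -> log_len=1
Op 2: F0 acks idx 1 -> match: F0=1 F1=0; commitIndex=1
Op 3: append 3 -> log_len=4
Op 4: F0 acks idx 1 -> match: F0=1 F1=0; commitIndex=1
Op 5: F0 acks idx 3 -> match: F0=3 F1=0; commitIndex=3
Op 6: F1 acks idx 3 -> match: F0=3 F1=3; commitIndex=3

Answer: 3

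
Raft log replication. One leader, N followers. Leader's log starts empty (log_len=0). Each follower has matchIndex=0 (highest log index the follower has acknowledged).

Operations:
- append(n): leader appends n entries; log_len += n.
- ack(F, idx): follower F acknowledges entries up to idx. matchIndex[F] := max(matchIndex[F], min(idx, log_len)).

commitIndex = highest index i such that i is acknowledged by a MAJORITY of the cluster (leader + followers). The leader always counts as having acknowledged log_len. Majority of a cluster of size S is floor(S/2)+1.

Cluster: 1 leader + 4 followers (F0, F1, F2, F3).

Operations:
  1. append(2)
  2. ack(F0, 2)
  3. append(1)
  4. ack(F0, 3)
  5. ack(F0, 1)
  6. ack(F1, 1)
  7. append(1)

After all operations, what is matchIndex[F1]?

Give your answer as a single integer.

Answer: 1

Derivation:
Op 1: append 2 -> log_len=2
Op 2: F0 acks idx 2 -> match: F0=2 F1=0 F2=0 F3=0; commitIndex=0
Op 3: append 1 -> log_len=3
Op 4: F0 acks idx 3 -> match: F0=3 F1=0 F2=0 F3=0; commitIndex=0
Op 5: F0 acks idx 1 -> match: F0=3 F1=0 F2=0 F3=0; commitIndex=0
Op 6: F1 acks idx 1 -> match: F0=3 F1=1 F2=0 F3=0; commitIndex=1
Op 7: append 1 -> log_len=4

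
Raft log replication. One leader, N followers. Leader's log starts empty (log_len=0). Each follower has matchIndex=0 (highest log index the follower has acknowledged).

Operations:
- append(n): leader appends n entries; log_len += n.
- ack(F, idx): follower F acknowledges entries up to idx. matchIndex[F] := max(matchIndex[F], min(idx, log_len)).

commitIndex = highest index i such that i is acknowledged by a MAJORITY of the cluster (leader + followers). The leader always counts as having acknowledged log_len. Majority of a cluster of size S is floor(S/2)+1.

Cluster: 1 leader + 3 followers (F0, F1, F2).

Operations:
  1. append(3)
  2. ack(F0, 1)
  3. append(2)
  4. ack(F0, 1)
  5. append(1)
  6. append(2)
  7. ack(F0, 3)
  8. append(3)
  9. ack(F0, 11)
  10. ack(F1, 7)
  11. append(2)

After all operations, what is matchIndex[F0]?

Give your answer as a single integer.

Answer: 11

Derivation:
Op 1: append 3 -> log_len=3
Op 2: F0 acks idx 1 -> match: F0=1 F1=0 F2=0; commitIndex=0
Op 3: append 2 -> log_len=5
Op 4: F0 acks idx 1 -> match: F0=1 F1=0 F2=0; commitIndex=0
Op 5: append 1 -> log_len=6
Op 6: append 2 -> log_len=8
Op 7: F0 acks idx 3 -> match: F0=3 F1=0 F2=0; commitIndex=0
Op 8: append 3 -> log_len=11
Op 9: F0 acks idx 11 -> match: F0=11 F1=0 F2=0; commitIndex=0
Op 10: F1 acks idx 7 -> match: F0=11 F1=7 F2=0; commitIndex=7
Op 11: append 2 -> log_len=13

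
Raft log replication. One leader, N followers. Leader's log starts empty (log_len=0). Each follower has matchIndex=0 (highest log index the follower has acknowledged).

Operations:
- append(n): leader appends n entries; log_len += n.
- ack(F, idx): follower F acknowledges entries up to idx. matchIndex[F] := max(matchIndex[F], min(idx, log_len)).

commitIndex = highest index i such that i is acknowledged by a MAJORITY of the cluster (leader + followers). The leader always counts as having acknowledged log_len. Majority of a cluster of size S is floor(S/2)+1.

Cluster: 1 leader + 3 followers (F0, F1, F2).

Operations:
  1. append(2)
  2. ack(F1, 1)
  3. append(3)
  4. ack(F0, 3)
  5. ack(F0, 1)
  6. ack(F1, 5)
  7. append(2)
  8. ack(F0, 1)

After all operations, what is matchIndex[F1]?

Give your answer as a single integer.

Answer: 5

Derivation:
Op 1: append 2 -> log_len=2
Op 2: F1 acks idx 1 -> match: F0=0 F1=1 F2=0; commitIndex=0
Op 3: append 3 -> log_len=5
Op 4: F0 acks idx 3 -> match: F0=3 F1=1 F2=0; commitIndex=1
Op 5: F0 acks idx 1 -> match: F0=3 F1=1 F2=0; commitIndex=1
Op 6: F1 acks idx 5 -> match: F0=3 F1=5 F2=0; commitIndex=3
Op 7: append 2 -> log_len=7
Op 8: F0 acks idx 1 -> match: F0=3 F1=5 F2=0; commitIndex=3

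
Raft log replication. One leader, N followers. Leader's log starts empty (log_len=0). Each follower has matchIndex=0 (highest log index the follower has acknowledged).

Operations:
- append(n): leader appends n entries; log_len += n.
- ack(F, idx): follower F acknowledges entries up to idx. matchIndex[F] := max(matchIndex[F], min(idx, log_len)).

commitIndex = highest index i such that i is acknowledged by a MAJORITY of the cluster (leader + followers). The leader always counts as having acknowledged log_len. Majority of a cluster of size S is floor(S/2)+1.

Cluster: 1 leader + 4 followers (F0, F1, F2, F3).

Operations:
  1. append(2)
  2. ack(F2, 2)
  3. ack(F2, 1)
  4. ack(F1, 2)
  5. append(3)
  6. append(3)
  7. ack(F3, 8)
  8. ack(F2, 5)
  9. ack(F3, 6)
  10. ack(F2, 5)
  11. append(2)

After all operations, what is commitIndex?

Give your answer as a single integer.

Op 1: append 2 -> log_len=2
Op 2: F2 acks idx 2 -> match: F0=0 F1=0 F2=2 F3=0; commitIndex=0
Op 3: F2 acks idx 1 -> match: F0=0 F1=0 F2=2 F3=0; commitIndex=0
Op 4: F1 acks idx 2 -> match: F0=0 F1=2 F2=2 F3=0; commitIndex=2
Op 5: append 3 -> log_len=5
Op 6: append 3 -> log_len=8
Op 7: F3 acks idx 8 -> match: F0=0 F1=2 F2=2 F3=8; commitIndex=2
Op 8: F2 acks idx 5 -> match: F0=0 F1=2 F2=5 F3=8; commitIndex=5
Op 9: F3 acks idx 6 -> match: F0=0 F1=2 F2=5 F3=8; commitIndex=5
Op 10: F2 acks idx 5 -> match: F0=0 F1=2 F2=5 F3=8; commitIndex=5
Op 11: append 2 -> log_len=10

Answer: 5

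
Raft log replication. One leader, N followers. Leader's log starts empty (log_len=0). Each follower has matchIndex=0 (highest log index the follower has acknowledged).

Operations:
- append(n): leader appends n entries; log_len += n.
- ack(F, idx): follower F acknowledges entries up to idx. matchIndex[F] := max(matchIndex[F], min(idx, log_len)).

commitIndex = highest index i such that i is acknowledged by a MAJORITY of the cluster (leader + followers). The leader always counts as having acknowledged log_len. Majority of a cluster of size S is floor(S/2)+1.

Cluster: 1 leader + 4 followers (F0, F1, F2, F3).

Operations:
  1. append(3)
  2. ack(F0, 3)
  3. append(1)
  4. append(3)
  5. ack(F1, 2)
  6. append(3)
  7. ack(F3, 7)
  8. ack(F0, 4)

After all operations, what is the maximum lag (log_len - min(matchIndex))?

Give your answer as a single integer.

Op 1: append 3 -> log_len=3
Op 2: F0 acks idx 3 -> match: F0=3 F1=0 F2=0 F3=0; commitIndex=0
Op 3: append 1 -> log_len=4
Op 4: append 3 -> log_len=7
Op 5: F1 acks idx 2 -> match: F0=3 F1=2 F2=0 F3=0; commitIndex=2
Op 6: append 3 -> log_len=10
Op 7: F3 acks idx 7 -> match: F0=3 F1=2 F2=0 F3=7; commitIndex=3
Op 8: F0 acks idx 4 -> match: F0=4 F1=2 F2=0 F3=7; commitIndex=4

Answer: 10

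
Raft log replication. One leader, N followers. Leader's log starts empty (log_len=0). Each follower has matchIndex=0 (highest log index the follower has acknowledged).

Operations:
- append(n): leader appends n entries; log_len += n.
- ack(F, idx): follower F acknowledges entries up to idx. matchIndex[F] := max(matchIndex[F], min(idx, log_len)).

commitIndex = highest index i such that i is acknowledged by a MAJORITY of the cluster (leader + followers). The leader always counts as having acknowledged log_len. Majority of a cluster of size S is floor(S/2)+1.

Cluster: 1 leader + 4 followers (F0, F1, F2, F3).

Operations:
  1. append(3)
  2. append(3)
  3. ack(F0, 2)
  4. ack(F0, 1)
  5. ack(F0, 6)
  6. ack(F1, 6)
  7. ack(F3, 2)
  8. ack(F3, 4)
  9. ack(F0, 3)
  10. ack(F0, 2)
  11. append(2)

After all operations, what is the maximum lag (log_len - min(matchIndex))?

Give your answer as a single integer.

Answer: 8

Derivation:
Op 1: append 3 -> log_len=3
Op 2: append 3 -> log_len=6
Op 3: F0 acks idx 2 -> match: F0=2 F1=0 F2=0 F3=0; commitIndex=0
Op 4: F0 acks idx 1 -> match: F0=2 F1=0 F2=0 F3=0; commitIndex=0
Op 5: F0 acks idx 6 -> match: F0=6 F1=0 F2=0 F3=0; commitIndex=0
Op 6: F1 acks idx 6 -> match: F0=6 F1=6 F2=0 F3=0; commitIndex=6
Op 7: F3 acks idx 2 -> match: F0=6 F1=6 F2=0 F3=2; commitIndex=6
Op 8: F3 acks idx 4 -> match: F0=6 F1=6 F2=0 F3=4; commitIndex=6
Op 9: F0 acks idx 3 -> match: F0=6 F1=6 F2=0 F3=4; commitIndex=6
Op 10: F0 acks idx 2 -> match: F0=6 F1=6 F2=0 F3=4; commitIndex=6
Op 11: append 2 -> log_len=8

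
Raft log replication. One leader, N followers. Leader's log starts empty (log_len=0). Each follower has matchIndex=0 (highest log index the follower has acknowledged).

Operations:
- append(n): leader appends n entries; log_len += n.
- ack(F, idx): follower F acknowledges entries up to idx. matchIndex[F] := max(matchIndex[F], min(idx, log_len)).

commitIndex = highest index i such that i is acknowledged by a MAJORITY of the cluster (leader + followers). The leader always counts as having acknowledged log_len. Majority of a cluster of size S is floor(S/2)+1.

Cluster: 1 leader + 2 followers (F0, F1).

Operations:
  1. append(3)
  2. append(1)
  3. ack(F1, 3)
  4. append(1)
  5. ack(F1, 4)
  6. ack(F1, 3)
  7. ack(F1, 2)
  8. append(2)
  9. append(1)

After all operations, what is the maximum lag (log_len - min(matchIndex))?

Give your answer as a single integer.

Op 1: append 3 -> log_len=3
Op 2: append 1 -> log_len=4
Op 3: F1 acks idx 3 -> match: F0=0 F1=3; commitIndex=3
Op 4: append 1 -> log_len=5
Op 5: F1 acks idx 4 -> match: F0=0 F1=4; commitIndex=4
Op 6: F1 acks idx 3 -> match: F0=0 F1=4; commitIndex=4
Op 7: F1 acks idx 2 -> match: F0=0 F1=4; commitIndex=4
Op 8: append 2 -> log_len=7
Op 9: append 1 -> log_len=8

Answer: 8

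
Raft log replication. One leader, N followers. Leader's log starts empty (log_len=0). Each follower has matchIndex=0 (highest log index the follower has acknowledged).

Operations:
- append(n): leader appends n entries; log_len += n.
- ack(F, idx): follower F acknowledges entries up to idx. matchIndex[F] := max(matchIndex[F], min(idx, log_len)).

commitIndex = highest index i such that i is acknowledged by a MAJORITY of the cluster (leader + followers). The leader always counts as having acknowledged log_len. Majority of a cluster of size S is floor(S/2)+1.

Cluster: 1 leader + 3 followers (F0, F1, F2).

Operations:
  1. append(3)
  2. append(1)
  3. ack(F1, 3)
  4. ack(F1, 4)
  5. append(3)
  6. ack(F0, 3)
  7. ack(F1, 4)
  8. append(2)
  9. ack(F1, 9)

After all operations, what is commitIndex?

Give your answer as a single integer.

Answer: 3

Derivation:
Op 1: append 3 -> log_len=3
Op 2: append 1 -> log_len=4
Op 3: F1 acks idx 3 -> match: F0=0 F1=3 F2=0; commitIndex=0
Op 4: F1 acks idx 4 -> match: F0=0 F1=4 F2=0; commitIndex=0
Op 5: append 3 -> log_len=7
Op 6: F0 acks idx 3 -> match: F0=3 F1=4 F2=0; commitIndex=3
Op 7: F1 acks idx 4 -> match: F0=3 F1=4 F2=0; commitIndex=3
Op 8: append 2 -> log_len=9
Op 9: F1 acks idx 9 -> match: F0=3 F1=9 F2=0; commitIndex=3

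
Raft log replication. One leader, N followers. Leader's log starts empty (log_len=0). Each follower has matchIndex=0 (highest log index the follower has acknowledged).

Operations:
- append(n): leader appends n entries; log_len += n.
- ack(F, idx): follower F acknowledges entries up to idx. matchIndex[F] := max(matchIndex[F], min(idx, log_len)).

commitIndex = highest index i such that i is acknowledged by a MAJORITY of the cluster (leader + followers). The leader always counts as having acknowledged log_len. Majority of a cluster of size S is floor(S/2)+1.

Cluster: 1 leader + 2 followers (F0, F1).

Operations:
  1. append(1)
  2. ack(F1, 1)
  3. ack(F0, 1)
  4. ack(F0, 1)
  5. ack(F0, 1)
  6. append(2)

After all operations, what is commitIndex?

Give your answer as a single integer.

Op 1: append 1 -> log_len=1
Op 2: F1 acks idx 1 -> match: F0=0 F1=1; commitIndex=1
Op 3: F0 acks idx 1 -> match: F0=1 F1=1; commitIndex=1
Op 4: F0 acks idx 1 -> match: F0=1 F1=1; commitIndex=1
Op 5: F0 acks idx 1 -> match: F0=1 F1=1; commitIndex=1
Op 6: append 2 -> log_len=3

Answer: 1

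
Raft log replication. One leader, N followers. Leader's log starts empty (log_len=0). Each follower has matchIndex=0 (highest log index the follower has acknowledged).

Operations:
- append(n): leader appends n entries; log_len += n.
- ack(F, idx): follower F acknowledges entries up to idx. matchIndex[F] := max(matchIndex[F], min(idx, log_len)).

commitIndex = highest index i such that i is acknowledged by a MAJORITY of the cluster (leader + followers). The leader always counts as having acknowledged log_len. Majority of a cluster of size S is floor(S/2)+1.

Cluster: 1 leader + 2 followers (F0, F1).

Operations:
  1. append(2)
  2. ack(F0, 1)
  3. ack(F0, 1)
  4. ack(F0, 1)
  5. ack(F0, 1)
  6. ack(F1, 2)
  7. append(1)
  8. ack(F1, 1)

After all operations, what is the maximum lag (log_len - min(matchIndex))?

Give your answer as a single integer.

Answer: 2

Derivation:
Op 1: append 2 -> log_len=2
Op 2: F0 acks idx 1 -> match: F0=1 F1=0; commitIndex=1
Op 3: F0 acks idx 1 -> match: F0=1 F1=0; commitIndex=1
Op 4: F0 acks idx 1 -> match: F0=1 F1=0; commitIndex=1
Op 5: F0 acks idx 1 -> match: F0=1 F1=0; commitIndex=1
Op 6: F1 acks idx 2 -> match: F0=1 F1=2; commitIndex=2
Op 7: append 1 -> log_len=3
Op 8: F1 acks idx 1 -> match: F0=1 F1=2; commitIndex=2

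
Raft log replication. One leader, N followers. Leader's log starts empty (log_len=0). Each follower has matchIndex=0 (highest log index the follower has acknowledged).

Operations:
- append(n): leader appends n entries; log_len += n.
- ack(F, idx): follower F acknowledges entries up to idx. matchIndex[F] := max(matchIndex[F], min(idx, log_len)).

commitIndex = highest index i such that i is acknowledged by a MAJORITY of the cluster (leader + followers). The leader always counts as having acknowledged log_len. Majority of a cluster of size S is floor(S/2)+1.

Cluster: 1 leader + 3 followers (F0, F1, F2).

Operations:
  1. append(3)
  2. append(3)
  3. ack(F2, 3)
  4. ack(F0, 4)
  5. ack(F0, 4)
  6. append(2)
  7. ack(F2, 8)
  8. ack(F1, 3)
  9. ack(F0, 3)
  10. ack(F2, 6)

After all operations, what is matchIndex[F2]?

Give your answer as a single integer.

Op 1: append 3 -> log_len=3
Op 2: append 3 -> log_len=6
Op 3: F2 acks idx 3 -> match: F0=0 F1=0 F2=3; commitIndex=0
Op 4: F0 acks idx 4 -> match: F0=4 F1=0 F2=3; commitIndex=3
Op 5: F0 acks idx 4 -> match: F0=4 F1=0 F2=3; commitIndex=3
Op 6: append 2 -> log_len=8
Op 7: F2 acks idx 8 -> match: F0=4 F1=0 F2=8; commitIndex=4
Op 8: F1 acks idx 3 -> match: F0=4 F1=3 F2=8; commitIndex=4
Op 9: F0 acks idx 3 -> match: F0=4 F1=3 F2=8; commitIndex=4
Op 10: F2 acks idx 6 -> match: F0=4 F1=3 F2=8; commitIndex=4

Answer: 8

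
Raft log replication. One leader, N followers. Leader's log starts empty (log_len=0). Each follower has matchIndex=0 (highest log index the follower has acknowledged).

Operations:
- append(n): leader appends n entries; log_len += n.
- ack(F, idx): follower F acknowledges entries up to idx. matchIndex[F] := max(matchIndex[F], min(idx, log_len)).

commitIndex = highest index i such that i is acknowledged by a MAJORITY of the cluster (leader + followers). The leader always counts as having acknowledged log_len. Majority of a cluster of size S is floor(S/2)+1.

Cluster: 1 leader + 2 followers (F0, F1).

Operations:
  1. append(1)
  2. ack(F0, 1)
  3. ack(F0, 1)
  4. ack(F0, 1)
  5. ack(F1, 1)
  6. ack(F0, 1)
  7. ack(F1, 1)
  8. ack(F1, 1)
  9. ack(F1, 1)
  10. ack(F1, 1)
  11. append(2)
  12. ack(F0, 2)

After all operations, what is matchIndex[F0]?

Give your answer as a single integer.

Answer: 2

Derivation:
Op 1: append 1 -> log_len=1
Op 2: F0 acks idx 1 -> match: F0=1 F1=0; commitIndex=1
Op 3: F0 acks idx 1 -> match: F0=1 F1=0; commitIndex=1
Op 4: F0 acks idx 1 -> match: F0=1 F1=0; commitIndex=1
Op 5: F1 acks idx 1 -> match: F0=1 F1=1; commitIndex=1
Op 6: F0 acks idx 1 -> match: F0=1 F1=1; commitIndex=1
Op 7: F1 acks idx 1 -> match: F0=1 F1=1; commitIndex=1
Op 8: F1 acks idx 1 -> match: F0=1 F1=1; commitIndex=1
Op 9: F1 acks idx 1 -> match: F0=1 F1=1; commitIndex=1
Op 10: F1 acks idx 1 -> match: F0=1 F1=1; commitIndex=1
Op 11: append 2 -> log_len=3
Op 12: F0 acks idx 2 -> match: F0=2 F1=1; commitIndex=2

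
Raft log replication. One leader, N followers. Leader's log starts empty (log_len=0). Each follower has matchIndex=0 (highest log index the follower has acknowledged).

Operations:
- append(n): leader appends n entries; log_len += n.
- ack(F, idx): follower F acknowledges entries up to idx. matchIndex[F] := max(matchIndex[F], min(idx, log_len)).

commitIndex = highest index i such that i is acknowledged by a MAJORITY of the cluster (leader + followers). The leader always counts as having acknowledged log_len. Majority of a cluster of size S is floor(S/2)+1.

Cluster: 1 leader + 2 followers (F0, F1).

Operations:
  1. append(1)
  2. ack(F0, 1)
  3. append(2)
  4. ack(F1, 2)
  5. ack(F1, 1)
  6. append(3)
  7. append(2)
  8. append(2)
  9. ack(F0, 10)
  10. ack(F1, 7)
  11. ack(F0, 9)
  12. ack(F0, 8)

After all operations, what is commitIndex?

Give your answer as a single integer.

Answer: 10

Derivation:
Op 1: append 1 -> log_len=1
Op 2: F0 acks idx 1 -> match: F0=1 F1=0; commitIndex=1
Op 3: append 2 -> log_len=3
Op 4: F1 acks idx 2 -> match: F0=1 F1=2; commitIndex=2
Op 5: F1 acks idx 1 -> match: F0=1 F1=2; commitIndex=2
Op 6: append 3 -> log_len=6
Op 7: append 2 -> log_len=8
Op 8: append 2 -> log_len=10
Op 9: F0 acks idx 10 -> match: F0=10 F1=2; commitIndex=10
Op 10: F1 acks idx 7 -> match: F0=10 F1=7; commitIndex=10
Op 11: F0 acks idx 9 -> match: F0=10 F1=7; commitIndex=10
Op 12: F0 acks idx 8 -> match: F0=10 F1=7; commitIndex=10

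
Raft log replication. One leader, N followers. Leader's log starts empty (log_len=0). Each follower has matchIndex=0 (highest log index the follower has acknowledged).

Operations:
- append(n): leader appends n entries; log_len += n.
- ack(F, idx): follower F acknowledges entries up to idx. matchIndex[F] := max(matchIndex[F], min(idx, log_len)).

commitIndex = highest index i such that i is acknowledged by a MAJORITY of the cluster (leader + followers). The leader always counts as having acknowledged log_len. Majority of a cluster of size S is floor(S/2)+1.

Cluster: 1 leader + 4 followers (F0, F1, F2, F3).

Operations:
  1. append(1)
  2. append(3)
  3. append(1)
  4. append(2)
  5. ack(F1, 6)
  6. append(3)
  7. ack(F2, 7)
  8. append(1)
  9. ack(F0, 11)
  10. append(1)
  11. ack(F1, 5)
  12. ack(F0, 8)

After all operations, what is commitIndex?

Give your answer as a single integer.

Answer: 7

Derivation:
Op 1: append 1 -> log_len=1
Op 2: append 3 -> log_len=4
Op 3: append 1 -> log_len=5
Op 4: append 2 -> log_len=7
Op 5: F1 acks idx 6 -> match: F0=0 F1=6 F2=0 F3=0; commitIndex=0
Op 6: append 3 -> log_len=10
Op 7: F2 acks idx 7 -> match: F0=0 F1=6 F2=7 F3=0; commitIndex=6
Op 8: append 1 -> log_len=11
Op 9: F0 acks idx 11 -> match: F0=11 F1=6 F2=7 F3=0; commitIndex=7
Op 10: append 1 -> log_len=12
Op 11: F1 acks idx 5 -> match: F0=11 F1=6 F2=7 F3=0; commitIndex=7
Op 12: F0 acks idx 8 -> match: F0=11 F1=6 F2=7 F3=0; commitIndex=7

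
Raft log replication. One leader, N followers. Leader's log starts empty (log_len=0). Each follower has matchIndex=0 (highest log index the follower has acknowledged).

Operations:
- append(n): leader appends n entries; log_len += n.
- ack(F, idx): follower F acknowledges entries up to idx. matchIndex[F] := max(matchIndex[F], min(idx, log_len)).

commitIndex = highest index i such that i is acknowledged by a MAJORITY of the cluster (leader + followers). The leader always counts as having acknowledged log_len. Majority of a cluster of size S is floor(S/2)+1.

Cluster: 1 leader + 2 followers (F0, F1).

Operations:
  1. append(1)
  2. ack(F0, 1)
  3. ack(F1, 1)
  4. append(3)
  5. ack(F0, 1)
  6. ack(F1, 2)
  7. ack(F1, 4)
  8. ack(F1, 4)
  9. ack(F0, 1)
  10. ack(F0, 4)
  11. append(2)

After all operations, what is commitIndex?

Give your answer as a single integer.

Answer: 4

Derivation:
Op 1: append 1 -> log_len=1
Op 2: F0 acks idx 1 -> match: F0=1 F1=0; commitIndex=1
Op 3: F1 acks idx 1 -> match: F0=1 F1=1; commitIndex=1
Op 4: append 3 -> log_len=4
Op 5: F0 acks idx 1 -> match: F0=1 F1=1; commitIndex=1
Op 6: F1 acks idx 2 -> match: F0=1 F1=2; commitIndex=2
Op 7: F1 acks idx 4 -> match: F0=1 F1=4; commitIndex=4
Op 8: F1 acks idx 4 -> match: F0=1 F1=4; commitIndex=4
Op 9: F0 acks idx 1 -> match: F0=1 F1=4; commitIndex=4
Op 10: F0 acks idx 4 -> match: F0=4 F1=4; commitIndex=4
Op 11: append 2 -> log_len=6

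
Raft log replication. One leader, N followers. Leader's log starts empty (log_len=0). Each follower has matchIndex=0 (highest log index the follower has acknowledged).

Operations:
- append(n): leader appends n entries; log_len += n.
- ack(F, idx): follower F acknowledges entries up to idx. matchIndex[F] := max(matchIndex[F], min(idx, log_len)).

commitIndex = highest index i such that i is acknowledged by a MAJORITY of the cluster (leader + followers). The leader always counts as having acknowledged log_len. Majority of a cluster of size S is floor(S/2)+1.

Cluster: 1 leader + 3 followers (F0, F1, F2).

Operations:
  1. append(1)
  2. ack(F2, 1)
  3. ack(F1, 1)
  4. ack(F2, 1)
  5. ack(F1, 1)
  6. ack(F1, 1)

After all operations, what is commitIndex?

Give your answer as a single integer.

Op 1: append 1 -> log_len=1
Op 2: F2 acks idx 1 -> match: F0=0 F1=0 F2=1; commitIndex=0
Op 3: F1 acks idx 1 -> match: F0=0 F1=1 F2=1; commitIndex=1
Op 4: F2 acks idx 1 -> match: F0=0 F1=1 F2=1; commitIndex=1
Op 5: F1 acks idx 1 -> match: F0=0 F1=1 F2=1; commitIndex=1
Op 6: F1 acks idx 1 -> match: F0=0 F1=1 F2=1; commitIndex=1

Answer: 1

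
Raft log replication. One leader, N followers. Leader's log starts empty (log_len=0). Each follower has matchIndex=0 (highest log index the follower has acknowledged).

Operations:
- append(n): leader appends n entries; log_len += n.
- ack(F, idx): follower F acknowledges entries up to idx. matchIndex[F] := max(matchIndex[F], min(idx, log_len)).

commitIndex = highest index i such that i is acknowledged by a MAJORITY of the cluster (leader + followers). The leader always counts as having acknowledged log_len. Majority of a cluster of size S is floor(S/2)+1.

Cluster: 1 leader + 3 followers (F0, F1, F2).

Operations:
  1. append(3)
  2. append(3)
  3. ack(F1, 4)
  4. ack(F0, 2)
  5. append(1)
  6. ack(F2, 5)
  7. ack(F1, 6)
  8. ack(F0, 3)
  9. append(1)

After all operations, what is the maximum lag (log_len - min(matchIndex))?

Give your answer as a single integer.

Answer: 5

Derivation:
Op 1: append 3 -> log_len=3
Op 2: append 3 -> log_len=6
Op 3: F1 acks idx 4 -> match: F0=0 F1=4 F2=0; commitIndex=0
Op 4: F0 acks idx 2 -> match: F0=2 F1=4 F2=0; commitIndex=2
Op 5: append 1 -> log_len=7
Op 6: F2 acks idx 5 -> match: F0=2 F1=4 F2=5; commitIndex=4
Op 7: F1 acks idx 6 -> match: F0=2 F1=6 F2=5; commitIndex=5
Op 8: F0 acks idx 3 -> match: F0=3 F1=6 F2=5; commitIndex=5
Op 9: append 1 -> log_len=8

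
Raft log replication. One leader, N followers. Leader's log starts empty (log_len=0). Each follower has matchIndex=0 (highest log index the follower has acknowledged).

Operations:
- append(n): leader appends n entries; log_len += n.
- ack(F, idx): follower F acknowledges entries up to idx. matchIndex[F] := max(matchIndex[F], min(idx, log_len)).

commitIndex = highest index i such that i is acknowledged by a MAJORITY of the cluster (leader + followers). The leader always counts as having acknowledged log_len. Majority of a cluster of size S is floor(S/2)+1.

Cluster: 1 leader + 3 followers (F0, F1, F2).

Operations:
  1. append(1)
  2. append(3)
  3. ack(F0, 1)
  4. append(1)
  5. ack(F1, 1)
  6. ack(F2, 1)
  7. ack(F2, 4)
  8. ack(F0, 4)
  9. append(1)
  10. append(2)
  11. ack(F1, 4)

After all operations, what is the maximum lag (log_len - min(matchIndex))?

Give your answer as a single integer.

Answer: 4

Derivation:
Op 1: append 1 -> log_len=1
Op 2: append 3 -> log_len=4
Op 3: F0 acks idx 1 -> match: F0=1 F1=0 F2=0; commitIndex=0
Op 4: append 1 -> log_len=5
Op 5: F1 acks idx 1 -> match: F0=1 F1=1 F2=0; commitIndex=1
Op 6: F2 acks idx 1 -> match: F0=1 F1=1 F2=1; commitIndex=1
Op 7: F2 acks idx 4 -> match: F0=1 F1=1 F2=4; commitIndex=1
Op 8: F0 acks idx 4 -> match: F0=4 F1=1 F2=4; commitIndex=4
Op 9: append 1 -> log_len=6
Op 10: append 2 -> log_len=8
Op 11: F1 acks idx 4 -> match: F0=4 F1=4 F2=4; commitIndex=4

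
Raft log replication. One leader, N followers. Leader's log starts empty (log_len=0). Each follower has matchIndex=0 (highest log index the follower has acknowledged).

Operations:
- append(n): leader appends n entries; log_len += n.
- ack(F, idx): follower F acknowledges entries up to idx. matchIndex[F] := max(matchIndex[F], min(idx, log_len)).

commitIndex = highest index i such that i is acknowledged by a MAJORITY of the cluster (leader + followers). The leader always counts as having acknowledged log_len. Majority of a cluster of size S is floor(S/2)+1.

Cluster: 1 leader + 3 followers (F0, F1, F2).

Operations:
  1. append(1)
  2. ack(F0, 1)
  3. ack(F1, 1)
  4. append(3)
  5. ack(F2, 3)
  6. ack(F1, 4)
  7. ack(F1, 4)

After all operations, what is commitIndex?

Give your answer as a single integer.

Answer: 3

Derivation:
Op 1: append 1 -> log_len=1
Op 2: F0 acks idx 1 -> match: F0=1 F1=0 F2=0; commitIndex=0
Op 3: F1 acks idx 1 -> match: F0=1 F1=1 F2=0; commitIndex=1
Op 4: append 3 -> log_len=4
Op 5: F2 acks idx 3 -> match: F0=1 F1=1 F2=3; commitIndex=1
Op 6: F1 acks idx 4 -> match: F0=1 F1=4 F2=3; commitIndex=3
Op 7: F1 acks idx 4 -> match: F0=1 F1=4 F2=3; commitIndex=3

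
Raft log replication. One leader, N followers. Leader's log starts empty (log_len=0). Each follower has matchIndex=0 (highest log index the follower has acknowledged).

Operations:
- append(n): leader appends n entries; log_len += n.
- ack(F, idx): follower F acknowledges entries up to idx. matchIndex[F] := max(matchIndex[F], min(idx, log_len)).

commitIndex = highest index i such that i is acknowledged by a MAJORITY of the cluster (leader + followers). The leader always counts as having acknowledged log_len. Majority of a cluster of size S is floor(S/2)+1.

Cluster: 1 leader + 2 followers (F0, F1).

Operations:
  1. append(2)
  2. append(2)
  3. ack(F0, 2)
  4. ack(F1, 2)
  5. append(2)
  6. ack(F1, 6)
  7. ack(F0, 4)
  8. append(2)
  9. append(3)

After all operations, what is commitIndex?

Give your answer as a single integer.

Answer: 6

Derivation:
Op 1: append 2 -> log_len=2
Op 2: append 2 -> log_len=4
Op 3: F0 acks idx 2 -> match: F0=2 F1=0; commitIndex=2
Op 4: F1 acks idx 2 -> match: F0=2 F1=2; commitIndex=2
Op 5: append 2 -> log_len=6
Op 6: F1 acks idx 6 -> match: F0=2 F1=6; commitIndex=6
Op 7: F0 acks idx 4 -> match: F0=4 F1=6; commitIndex=6
Op 8: append 2 -> log_len=8
Op 9: append 3 -> log_len=11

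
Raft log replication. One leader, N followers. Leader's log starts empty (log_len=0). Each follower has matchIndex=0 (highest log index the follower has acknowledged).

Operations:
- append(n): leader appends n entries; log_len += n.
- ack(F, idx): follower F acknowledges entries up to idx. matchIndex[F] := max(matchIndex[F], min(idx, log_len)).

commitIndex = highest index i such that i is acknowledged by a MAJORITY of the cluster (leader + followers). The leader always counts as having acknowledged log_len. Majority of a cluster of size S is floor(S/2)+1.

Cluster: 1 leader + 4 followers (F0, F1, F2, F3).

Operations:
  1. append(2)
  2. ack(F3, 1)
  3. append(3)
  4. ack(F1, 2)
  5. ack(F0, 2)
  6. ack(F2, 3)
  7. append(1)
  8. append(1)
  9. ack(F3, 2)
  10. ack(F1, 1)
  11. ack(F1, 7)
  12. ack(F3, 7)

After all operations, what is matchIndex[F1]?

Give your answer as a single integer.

Answer: 7

Derivation:
Op 1: append 2 -> log_len=2
Op 2: F3 acks idx 1 -> match: F0=0 F1=0 F2=0 F3=1; commitIndex=0
Op 3: append 3 -> log_len=5
Op 4: F1 acks idx 2 -> match: F0=0 F1=2 F2=0 F3=1; commitIndex=1
Op 5: F0 acks idx 2 -> match: F0=2 F1=2 F2=0 F3=1; commitIndex=2
Op 6: F2 acks idx 3 -> match: F0=2 F1=2 F2=3 F3=1; commitIndex=2
Op 7: append 1 -> log_len=6
Op 8: append 1 -> log_len=7
Op 9: F3 acks idx 2 -> match: F0=2 F1=2 F2=3 F3=2; commitIndex=2
Op 10: F1 acks idx 1 -> match: F0=2 F1=2 F2=3 F3=2; commitIndex=2
Op 11: F1 acks idx 7 -> match: F0=2 F1=7 F2=3 F3=2; commitIndex=3
Op 12: F3 acks idx 7 -> match: F0=2 F1=7 F2=3 F3=7; commitIndex=7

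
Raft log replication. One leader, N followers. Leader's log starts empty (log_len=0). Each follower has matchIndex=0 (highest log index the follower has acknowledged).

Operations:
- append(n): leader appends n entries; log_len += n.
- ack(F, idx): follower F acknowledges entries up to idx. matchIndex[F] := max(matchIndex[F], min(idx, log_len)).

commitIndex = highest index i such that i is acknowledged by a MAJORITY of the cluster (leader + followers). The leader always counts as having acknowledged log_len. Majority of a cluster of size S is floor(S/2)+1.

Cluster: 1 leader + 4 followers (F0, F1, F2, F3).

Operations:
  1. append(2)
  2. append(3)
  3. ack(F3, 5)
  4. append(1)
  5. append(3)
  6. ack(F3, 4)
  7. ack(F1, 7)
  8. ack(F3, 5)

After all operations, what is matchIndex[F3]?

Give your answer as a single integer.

Op 1: append 2 -> log_len=2
Op 2: append 3 -> log_len=5
Op 3: F3 acks idx 5 -> match: F0=0 F1=0 F2=0 F3=5; commitIndex=0
Op 4: append 1 -> log_len=6
Op 5: append 3 -> log_len=9
Op 6: F3 acks idx 4 -> match: F0=0 F1=0 F2=0 F3=5; commitIndex=0
Op 7: F1 acks idx 7 -> match: F0=0 F1=7 F2=0 F3=5; commitIndex=5
Op 8: F3 acks idx 5 -> match: F0=0 F1=7 F2=0 F3=5; commitIndex=5

Answer: 5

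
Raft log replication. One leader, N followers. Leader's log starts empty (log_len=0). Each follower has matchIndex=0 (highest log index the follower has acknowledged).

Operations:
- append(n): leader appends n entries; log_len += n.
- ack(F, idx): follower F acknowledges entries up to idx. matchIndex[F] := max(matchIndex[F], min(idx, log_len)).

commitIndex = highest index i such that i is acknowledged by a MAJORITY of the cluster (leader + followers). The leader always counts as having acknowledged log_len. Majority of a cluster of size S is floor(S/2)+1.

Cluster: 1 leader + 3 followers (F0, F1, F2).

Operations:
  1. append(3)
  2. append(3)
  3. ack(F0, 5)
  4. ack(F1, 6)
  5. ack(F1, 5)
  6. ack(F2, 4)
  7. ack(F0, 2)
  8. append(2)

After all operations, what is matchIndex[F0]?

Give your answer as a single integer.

Answer: 5

Derivation:
Op 1: append 3 -> log_len=3
Op 2: append 3 -> log_len=6
Op 3: F0 acks idx 5 -> match: F0=5 F1=0 F2=0; commitIndex=0
Op 4: F1 acks idx 6 -> match: F0=5 F1=6 F2=0; commitIndex=5
Op 5: F1 acks idx 5 -> match: F0=5 F1=6 F2=0; commitIndex=5
Op 6: F2 acks idx 4 -> match: F0=5 F1=6 F2=4; commitIndex=5
Op 7: F0 acks idx 2 -> match: F0=5 F1=6 F2=4; commitIndex=5
Op 8: append 2 -> log_len=8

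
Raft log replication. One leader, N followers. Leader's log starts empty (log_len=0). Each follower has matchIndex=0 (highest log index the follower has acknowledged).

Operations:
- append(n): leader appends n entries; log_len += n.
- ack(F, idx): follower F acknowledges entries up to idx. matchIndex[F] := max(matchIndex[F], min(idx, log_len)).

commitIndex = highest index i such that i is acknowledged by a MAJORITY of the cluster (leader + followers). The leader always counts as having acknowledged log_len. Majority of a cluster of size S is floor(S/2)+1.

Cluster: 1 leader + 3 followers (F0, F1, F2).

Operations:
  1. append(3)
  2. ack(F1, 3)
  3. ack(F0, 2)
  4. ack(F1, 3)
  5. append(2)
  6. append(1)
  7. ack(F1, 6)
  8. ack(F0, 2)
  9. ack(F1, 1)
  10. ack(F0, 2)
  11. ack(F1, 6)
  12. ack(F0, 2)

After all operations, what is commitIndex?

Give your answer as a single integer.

Answer: 2

Derivation:
Op 1: append 3 -> log_len=3
Op 2: F1 acks idx 3 -> match: F0=0 F1=3 F2=0; commitIndex=0
Op 3: F0 acks idx 2 -> match: F0=2 F1=3 F2=0; commitIndex=2
Op 4: F1 acks idx 3 -> match: F0=2 F1=3 F2=0; commitIndex=2
Op 5: append 2 -> log_len=5
Op 6: append 1 -> log_len=6
Op 7: F1 acks idx 6 -> match: F0=2 F1=6 F2=0; commitIndex=2
Op 8: F0 acks idx 2 -> match: F0=2 F1=6 F2=0; commitIndex=2
Op 9: F1 acks idx 1 -> match: F0=2 F1=6 F2=0; commitIndex=2
Op 10: F0 acks idx 2 -> match: F0=2 F1=6 F2=0; commitIndex=2
Op 11: F1 acks idx 6 -> match: F0=2 F1=6 F2=0; commitIndex=2
Op 12: F0 acks idx 2 -> match: F0=2 F1=6 F2=0; commitIndex=2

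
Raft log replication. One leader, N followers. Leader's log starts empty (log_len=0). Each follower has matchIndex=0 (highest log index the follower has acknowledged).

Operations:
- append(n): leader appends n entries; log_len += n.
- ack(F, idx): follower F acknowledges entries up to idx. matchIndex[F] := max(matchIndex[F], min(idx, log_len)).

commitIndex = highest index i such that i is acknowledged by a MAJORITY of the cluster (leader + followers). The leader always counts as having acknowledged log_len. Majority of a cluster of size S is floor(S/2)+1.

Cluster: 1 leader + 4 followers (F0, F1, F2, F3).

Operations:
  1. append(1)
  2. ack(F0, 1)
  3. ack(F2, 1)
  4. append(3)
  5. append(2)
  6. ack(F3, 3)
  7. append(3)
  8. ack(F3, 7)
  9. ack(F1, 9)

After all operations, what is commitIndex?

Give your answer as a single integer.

Op 1: append 1 -> log_len=1
Op 2: F0 acks idx 1 -> match: F0=1 F1=0 F2=0 F3=0; commitIndex=0
Op 3: F2 acks idx 1 -> match: F0=1 F1=0 F2=1 F3=0; commitIndex=1
Op 4: append 3 -> log_len=4
Op 5: append 2 -> log_len=6
Op 6: F3 acks idx 3 -> match: F0=1 F1=0 F2=1 F3=3; commitIndex=1
Op 7: append 3 -> log_len=9
Op 8: F3 acks idx 7 -> match: F0=1 F1=0 F2=1 F3=7; commitIndex=1
Op 9: F1 acks idx 9 -> match: F0=1 F1=9 F2=1 F3=7; commitIndex=7

Answer: 7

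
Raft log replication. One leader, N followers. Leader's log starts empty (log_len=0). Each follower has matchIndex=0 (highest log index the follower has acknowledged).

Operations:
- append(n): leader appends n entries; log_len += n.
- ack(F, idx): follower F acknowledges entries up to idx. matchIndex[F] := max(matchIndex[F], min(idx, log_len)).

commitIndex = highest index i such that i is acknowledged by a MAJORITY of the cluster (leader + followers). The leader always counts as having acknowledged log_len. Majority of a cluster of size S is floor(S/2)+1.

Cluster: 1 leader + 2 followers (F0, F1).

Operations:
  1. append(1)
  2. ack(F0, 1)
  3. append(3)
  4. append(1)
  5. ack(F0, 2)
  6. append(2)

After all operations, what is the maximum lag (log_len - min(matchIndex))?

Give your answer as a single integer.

Answer: 7

Derivation:
Op 1: append 1 -> log_len=1
Op 2: F0 acks idx 1 -> match: F0=1 F1=0; commitIndex=1
Op 3: append 3 -> log_len=4
Op 4: append 1 -> log_len=5
Op 5: F0 acks idx 2 -> match: F0=2 F1=0; commitIndex=2
Op 6: append 2 -> log_len=7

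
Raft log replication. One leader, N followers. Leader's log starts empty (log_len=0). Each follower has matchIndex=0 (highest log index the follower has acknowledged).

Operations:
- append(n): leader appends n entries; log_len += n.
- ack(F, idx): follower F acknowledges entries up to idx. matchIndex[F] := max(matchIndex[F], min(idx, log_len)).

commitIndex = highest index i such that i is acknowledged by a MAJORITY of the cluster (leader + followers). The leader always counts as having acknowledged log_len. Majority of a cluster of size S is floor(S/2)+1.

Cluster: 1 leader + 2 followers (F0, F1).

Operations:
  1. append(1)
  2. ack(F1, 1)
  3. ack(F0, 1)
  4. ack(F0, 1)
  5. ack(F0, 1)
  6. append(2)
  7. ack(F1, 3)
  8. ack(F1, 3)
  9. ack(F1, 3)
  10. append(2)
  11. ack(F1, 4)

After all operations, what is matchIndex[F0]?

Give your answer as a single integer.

Op 1: append 1 -> log_len=1
Op 2: F1 acks idx 1 -> match: F0=0 F1=1; commitIndex=1
Op 3: F0 acks idx 1 -> match: F0=1 F1=1; commitIndex=1
Op 4: F0 acks idx 1 -> match: F0=1 F1=1; commitIndex=1
Op 5: F0 acks idx 1 -> match: F0=1 F1=1; commitIndex=1
Op 6: append 2 -> log_len=3
Op 7: F1 acks idx 3 -> match: F0=1 F1=3; commitIndex=3
Op 8: F1 acks idx 3 -> match: F0=1 F1=3; commitIndex=3
Op 9: F1 acks idx 3 -> match: F0=1 F1=3; commitIndex=3
Op 10: append 2 -> log_len=5
Op 11: F1 acks idx 4 -> match: F0=1 F1=4; commitIndex=4

Answer: 1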